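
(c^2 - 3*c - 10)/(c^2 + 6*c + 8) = (c - 5)/(c + 4)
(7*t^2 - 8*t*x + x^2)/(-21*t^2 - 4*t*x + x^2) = (-t + x)/(3*t + x)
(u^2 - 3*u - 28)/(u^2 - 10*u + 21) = (u + 4)/(u - 3)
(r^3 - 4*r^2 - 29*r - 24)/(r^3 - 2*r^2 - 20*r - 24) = (-r^3 + 4*r^2 + 29*r + 24)/(-r^3 + 2*r^2 + 20*r + 24)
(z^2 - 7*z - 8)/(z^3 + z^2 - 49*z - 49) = (z - 8)/(z^2 - 49)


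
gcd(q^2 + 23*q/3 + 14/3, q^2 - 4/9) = q + 2/3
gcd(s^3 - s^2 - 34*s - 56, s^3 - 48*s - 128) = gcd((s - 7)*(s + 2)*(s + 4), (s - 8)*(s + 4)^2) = s + 4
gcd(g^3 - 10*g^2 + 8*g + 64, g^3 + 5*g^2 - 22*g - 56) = g^2 - 2*g - 8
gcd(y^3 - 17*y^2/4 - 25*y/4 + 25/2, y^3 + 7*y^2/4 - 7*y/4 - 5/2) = y^2 + 3*y/4 - 5/2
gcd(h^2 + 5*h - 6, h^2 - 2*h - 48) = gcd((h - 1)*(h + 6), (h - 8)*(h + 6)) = h + 6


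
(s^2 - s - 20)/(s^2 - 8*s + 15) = (s + 4)/(s - 3)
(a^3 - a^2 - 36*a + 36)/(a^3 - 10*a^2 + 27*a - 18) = (a + 6)/(a - 3)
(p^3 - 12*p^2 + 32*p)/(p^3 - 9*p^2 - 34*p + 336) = p*(p - 4)/(p^2 - p - 42)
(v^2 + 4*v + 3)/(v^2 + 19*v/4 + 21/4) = 4*(v + 1)/(4*v + 7)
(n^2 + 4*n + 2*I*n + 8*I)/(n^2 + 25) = (n^2 + 2*n*(2 + I) + 8*I)/(n^2 + 25)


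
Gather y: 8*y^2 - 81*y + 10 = 8*y^2 - 81*y + 10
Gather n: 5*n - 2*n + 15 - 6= 3*n + 9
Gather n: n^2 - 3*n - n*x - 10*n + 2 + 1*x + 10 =n^2 + n*(-x - 13) + x + 12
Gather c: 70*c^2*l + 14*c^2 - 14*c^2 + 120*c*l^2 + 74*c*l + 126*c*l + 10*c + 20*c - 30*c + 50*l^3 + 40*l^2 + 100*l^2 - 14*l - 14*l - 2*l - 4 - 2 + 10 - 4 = 70*c^2*l + c*(120*l^2 + 200*l) + 50*l^3 + 140*l^2 - 30*l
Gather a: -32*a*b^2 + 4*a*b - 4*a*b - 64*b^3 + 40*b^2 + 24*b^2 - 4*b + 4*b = -32*a*b^2 - 64*b^3 + 64*b^2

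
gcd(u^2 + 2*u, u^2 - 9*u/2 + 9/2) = 1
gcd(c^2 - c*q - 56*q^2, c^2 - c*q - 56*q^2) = -c^2 + c*q + 56*q^2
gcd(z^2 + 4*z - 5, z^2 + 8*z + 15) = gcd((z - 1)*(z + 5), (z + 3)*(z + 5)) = z + 5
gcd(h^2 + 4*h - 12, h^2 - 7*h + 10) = h - 2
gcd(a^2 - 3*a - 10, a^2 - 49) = 1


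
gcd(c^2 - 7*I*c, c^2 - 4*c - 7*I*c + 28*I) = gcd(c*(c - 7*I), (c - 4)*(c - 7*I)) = c - 7*I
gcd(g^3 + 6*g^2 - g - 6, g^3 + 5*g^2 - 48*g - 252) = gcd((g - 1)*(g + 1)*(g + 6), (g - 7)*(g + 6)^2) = g + 6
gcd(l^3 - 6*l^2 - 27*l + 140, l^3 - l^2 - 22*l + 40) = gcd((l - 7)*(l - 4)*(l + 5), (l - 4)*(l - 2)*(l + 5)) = l^2 + l - 20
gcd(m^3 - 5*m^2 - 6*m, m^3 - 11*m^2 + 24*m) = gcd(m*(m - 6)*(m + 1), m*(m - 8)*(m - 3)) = m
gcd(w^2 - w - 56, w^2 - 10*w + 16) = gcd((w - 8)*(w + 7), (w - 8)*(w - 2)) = w - 8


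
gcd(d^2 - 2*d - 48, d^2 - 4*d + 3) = 1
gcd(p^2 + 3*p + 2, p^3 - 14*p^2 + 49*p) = 1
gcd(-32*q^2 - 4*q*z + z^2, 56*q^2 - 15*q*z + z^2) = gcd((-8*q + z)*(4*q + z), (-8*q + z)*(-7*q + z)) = -8*q + z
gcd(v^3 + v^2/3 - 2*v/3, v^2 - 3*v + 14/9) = v - 2/3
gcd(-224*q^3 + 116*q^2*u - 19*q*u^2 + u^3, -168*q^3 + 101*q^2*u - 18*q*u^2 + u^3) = 56*q^2 - 15*q*u + u^2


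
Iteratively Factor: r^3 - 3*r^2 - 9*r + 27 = (r - 3)*(r^2 - 9) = (r - 3)*(r + 3)*(r - 3)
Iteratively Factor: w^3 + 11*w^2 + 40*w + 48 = (w + 4)*(w^2 + 7*w + 12) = (w + 4)^2*(w + 3)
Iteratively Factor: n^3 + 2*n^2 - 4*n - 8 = (n + 2)*(n^2 - 4) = (n + 2)^2*(n - 2)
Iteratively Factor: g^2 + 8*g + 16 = (g + 4)*(g + 4)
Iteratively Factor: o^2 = (o)*(o)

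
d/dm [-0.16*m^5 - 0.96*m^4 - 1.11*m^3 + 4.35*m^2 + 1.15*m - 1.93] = -0.8*m^4 - 3.84*m^3 - 3.33*m^2 + 8.7*m + 1.15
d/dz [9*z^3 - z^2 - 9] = z*(27*z - 2)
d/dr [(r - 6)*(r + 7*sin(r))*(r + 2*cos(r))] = (6 - r)*(r + 7*sin(r))*(2*sin(r) - 1) + (r - 6)*(r + 2*cos(r))*(7*cos(r) + 1) + (r + 7*sin(r))*(r + 2*cos(r))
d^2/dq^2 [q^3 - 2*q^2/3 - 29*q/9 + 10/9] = 6*q - 4/3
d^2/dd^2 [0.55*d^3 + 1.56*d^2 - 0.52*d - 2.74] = 3.3*d + 3.12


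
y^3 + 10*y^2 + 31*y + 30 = (y + 2)*(y + 3)*(y + 5)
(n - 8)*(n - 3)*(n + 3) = n^3 - 8*n^2 - 9*n + 72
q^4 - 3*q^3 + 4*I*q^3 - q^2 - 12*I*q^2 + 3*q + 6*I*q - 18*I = (q - 3)*(q - I)*(q + 2*I)*(q + 3*I)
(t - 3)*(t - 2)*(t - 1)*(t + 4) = t^4 - 2*t^3 - 13*t^2 + 38*t - 24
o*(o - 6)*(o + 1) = o^3 - 5*o^2 - 6*o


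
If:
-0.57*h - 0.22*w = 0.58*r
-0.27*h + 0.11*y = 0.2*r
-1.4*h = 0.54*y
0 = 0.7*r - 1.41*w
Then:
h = 0.00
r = 0.00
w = 0.00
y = 0.00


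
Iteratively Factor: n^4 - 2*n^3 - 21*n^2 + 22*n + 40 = (n + 4)*(n^3 - 6*n^2 + 3*n + 10) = (n + 1)*(n + 4)*(n^2 - 7*n + 10) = (n - 5)*(n + 1)*(n + 4)*(n - 2)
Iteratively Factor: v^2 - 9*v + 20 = (v - 5)*(v - 4)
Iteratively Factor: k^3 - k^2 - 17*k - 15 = (k + 1)*(k^2 - 2*k - 15) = (k + 1)*(k + 3)*(k - 5)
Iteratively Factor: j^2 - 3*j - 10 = (j - 5)*(j + 2)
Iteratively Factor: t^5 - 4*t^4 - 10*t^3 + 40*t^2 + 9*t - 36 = (t - 1)*(t^4 - 3*t^3 - 13*t^2 + 27*t + 36) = (t - 3)*(t - 1)*(t^3 - 13*t - 12) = (t - 3)*(t - 1)*(t + 3)*(t^2 - 3*t - 4) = (t - 4)*(t - 3)*(t - 1)*(t + 3)*(t + 1)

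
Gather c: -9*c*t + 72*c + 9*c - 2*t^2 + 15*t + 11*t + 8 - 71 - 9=c*(81 - 9*t) - 2*t^2 + 26*t - 72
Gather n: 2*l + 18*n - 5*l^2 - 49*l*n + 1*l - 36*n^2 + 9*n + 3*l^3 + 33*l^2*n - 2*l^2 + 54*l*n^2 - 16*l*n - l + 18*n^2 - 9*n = 3*l^3 - 7*l^2 + 2*l + n^2*(54*l - 18) + n*(33*l^2 - 65*l + 18)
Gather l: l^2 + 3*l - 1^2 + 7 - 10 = l^2 + 3*l - 4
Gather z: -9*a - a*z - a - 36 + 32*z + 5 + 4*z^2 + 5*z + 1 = -10*a + 4*z^2 + z*(37 - a) - 30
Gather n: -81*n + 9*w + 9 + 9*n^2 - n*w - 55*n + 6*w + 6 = 9*n^2 + n*(-w - 136) + 15*w + 15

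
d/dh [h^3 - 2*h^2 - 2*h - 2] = 3*h^2 - 4*h - 2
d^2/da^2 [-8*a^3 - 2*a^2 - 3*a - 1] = -48*a - 4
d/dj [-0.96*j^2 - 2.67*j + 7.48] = -1.92*j - 2.67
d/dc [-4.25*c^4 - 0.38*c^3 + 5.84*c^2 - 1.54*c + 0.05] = -17.0*c^3 - 1.14*c^2 + 11.68*c - 1.54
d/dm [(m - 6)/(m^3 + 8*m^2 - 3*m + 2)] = (m^3 + 8*m^2 - 3*m - (m - 6)*(3*m^2 + 16*m - 3) + 2)/(m^3 + 8*m^2 - 3*m + 2)^2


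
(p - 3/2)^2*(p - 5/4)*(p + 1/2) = p^4 - 15*p^3/4 + 31*p^2/8 + 3*p/16 - 45/32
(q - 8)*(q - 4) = q^2 - 12*q + 32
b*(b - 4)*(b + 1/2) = b^3 - 7*b^2/2 - 2*b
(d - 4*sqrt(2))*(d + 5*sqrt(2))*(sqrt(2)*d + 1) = sqrt(2)*d^3 + 3*d^2 - 39*sqrt(2)*d - 40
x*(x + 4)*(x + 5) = x^3 + 9*x^2 + 20*x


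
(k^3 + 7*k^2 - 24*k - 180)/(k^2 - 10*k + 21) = (k^3 + 7*k^2 - 24*k - 180)/(k^2 - 10*k + 21)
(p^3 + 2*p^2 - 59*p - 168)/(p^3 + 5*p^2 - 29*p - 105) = (p - 8)/(p - 5)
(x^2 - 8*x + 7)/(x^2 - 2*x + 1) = (x - 7)/(x - 1)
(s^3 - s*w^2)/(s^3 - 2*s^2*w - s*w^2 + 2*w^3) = s/(s - 2*w)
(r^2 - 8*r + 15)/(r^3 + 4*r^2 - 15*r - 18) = (r - 5)/(r^2 + 7*r + 6)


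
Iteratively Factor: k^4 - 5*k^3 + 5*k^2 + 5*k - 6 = (k + 1)*(k^3 - 6*k^2 + 11*k - 6) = (k - 2)*(k + 1)*(k^2 - 4*k + 3) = (k - 3)*(k - 2)*(k + 1)*(k - 1)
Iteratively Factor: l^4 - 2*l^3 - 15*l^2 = (l + 3)*(l^3 - 5*l^2) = (l - 5)*(l + 3)*(l^2) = l*(l - 5)*(l + 3)*(l)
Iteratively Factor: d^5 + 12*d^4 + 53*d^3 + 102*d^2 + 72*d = (d)*(d^4 + 12*d^3 + 53*d^2 + 102*d + 72) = d*(d + 3)*(d^3 + 9*d^2 + 26*d + 24) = d*(d + 3)^2*(d^2 + 6*d + 8) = d*(d + 2)*(d + 3)^2*(d + 4)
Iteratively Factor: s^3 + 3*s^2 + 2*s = (s + 2)*(s^2 + s) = s*(s + 2)*(s + 1)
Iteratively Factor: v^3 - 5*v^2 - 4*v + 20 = (v - 2)*(v^2 - 3*v - 10) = (v - 2)*(v + 2)*(v - 5)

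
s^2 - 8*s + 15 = (s - 5)*(s - 3)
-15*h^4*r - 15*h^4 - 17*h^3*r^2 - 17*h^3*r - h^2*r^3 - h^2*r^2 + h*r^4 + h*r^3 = (-5*h + r)*(h + r)*(3*h + r)*(h*r + h)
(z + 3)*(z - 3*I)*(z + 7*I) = z^3 + 3*z^2 + 4*I*z^2 + 21*z + 12*I*z + 63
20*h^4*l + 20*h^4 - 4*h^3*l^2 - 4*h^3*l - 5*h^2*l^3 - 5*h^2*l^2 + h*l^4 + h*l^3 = (-5*h + l)*(-2*h + l)*(2*h + l)*(h*l + h)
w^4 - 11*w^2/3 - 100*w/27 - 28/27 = (w - 7/3)*(w + 2/3)^2*(w + 1)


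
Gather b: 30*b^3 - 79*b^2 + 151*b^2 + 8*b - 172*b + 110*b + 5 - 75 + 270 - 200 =30*b^3 + 72*b^2 - 54*b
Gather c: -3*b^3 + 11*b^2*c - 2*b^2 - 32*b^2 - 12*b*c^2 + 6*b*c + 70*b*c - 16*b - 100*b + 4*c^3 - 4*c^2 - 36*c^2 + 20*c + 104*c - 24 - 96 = -3*b^3 - 34*b^2 - 116*b + 4*c^3 + c^2*(-12*b - 40) + c*(11*b^2 + 76*b + 124) - 120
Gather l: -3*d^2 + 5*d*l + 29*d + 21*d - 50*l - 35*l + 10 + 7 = -3*d^2 + 50*d + l*(5*d - 85) + 17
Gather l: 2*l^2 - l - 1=2*l^2 - l - 1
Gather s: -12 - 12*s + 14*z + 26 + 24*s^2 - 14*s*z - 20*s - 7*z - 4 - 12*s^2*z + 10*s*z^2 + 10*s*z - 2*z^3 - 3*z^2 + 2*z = s^2*(24 - 12*z) + s*(10*z^2 - 4*z - 32) - 2*z^3 - 3*z^2 + 9*z + 10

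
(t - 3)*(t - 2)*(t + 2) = t^3 - 3*t^2 - 4*t + 12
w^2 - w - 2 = (w - 2)*(w + 1)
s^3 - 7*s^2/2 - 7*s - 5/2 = (s - 5)*(s + 1/2)*(s + 1)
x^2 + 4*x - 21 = (x - 3)*(x + 7)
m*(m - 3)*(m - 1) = m^3 - 4*m^2 + 3*m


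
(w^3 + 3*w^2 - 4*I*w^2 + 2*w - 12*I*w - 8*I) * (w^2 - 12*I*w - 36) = w^5 + 3*w^4 - 16*I*w^4 - 82*w^3 - 48*I*w^3 - 252*w^2 + 112*I*w^2 - 168*w + 432*I*w + 288*I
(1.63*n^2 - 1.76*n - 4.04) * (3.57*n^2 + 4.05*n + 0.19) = 5.8191*n^4 + 0.3183*n^3 - 21.2411*n^2 - 16.6964*n - 0.7676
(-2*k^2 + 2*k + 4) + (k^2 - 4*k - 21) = -k^2 - 2*k - 17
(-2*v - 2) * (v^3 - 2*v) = -2*v^4 - 2*v^3 + 4*v^2 + 4*v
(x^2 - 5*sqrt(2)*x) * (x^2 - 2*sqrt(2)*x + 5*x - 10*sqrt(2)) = x^4 - 7*sqrt(2)*x^3 + 5*x^3 - 35*sqrt(2)*x^2 + 20*x^2 + 100*x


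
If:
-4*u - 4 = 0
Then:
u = -1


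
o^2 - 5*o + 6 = (o - 3)*(o - 2)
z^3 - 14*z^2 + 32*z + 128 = (z - 8)^2*(z + 2)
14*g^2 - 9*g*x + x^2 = (-7*g + x)*(-2*g + x)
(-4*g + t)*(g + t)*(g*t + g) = -4*g^3*t - 4*g^3 - 3*g^2*t^2 - 3*g^2*t + g*t^3 + g*t^2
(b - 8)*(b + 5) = b^2 - 3*b - 40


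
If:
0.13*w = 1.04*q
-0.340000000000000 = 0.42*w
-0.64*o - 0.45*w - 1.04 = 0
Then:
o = -1.06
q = -0.10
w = -0.81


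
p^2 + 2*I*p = p*(p + 2*I)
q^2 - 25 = (q - 5)*(q + 5)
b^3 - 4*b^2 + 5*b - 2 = (b - 2)*(b - 1)^2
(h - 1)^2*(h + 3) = h^3 + h^2 - 5*h + 3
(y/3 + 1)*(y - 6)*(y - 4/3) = y^3/3 - 13*y^2/9 - 14*y/3 + 8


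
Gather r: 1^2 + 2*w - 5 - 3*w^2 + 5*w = -3*w^2 + 7*w - 4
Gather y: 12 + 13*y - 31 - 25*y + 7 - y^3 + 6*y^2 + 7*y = -y^3 + 6*y^2 - 5*y - 12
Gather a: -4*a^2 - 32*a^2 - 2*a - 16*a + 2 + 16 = -36*a^2 - 18*a + 18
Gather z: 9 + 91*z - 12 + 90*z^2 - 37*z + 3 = 90*z^2 + 54*z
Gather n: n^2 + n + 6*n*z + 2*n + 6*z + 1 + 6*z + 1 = n^2 + n*(6*z + 3) + 12*z + 2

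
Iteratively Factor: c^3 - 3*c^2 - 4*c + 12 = (c + 2)*(c^2 - 5*c + 6) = (c - 2)*(c + 2)*(c - 3)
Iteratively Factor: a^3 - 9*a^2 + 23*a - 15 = (a - 1)*(a^2 - 8*a + 15) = (a - 3)*(a - 1)*(a - 5)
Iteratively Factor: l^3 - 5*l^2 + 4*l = (l - 4)*(l^2 - l) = l*(l - 4)*(l - 1)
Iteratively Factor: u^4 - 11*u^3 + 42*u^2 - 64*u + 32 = (u - 1)*(u^3 - 10*u^2 + 32*u - 32) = (u - 2)*(u - 1)*(u^2 - 8*u + 16) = (u - 4)*(u - 2)*(u - 1)*(u - 4)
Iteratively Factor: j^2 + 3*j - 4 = (j - 1)*(j + 4)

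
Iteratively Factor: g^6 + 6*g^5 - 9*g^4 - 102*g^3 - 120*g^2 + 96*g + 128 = (g + 4)*(g^5 + 2*g^4 - 17*g^3 - 34*g^2 + 16*g + 32) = (g + 2)*(g + 4)*(g^4 - 17*g^2 + 16) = (g + 2)*(g + 4)^2*(g^3 - 4*g^2 - g + 4) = (g + 1)*(g + 2)*(g + 4)^2*(g^2 - 5*g + 4) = (g - 4)*(g + 1)*(g + 2)*(g + 4)^2*(g - 1)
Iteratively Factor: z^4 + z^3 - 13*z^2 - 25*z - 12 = (z - 4)*(z^3 + 5*z^2 + 7*z + 3) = (z - 4)*(z + 1)*(z^2 + 4*z + 3) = (z - 4)*(z + 1)^2*(z + 3)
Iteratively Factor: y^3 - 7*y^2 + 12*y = (y)*(y^2 - 7*y + 12) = y*(y - 4)*(y - 3)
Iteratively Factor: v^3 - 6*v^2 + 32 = (v - 4)*(v^2 - 2*v - 8) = (v - 4)^2*(v + 2)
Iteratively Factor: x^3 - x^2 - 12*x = (x + 3)*(x^2 - 4*x) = (x - 4)*(x + 3)*(x)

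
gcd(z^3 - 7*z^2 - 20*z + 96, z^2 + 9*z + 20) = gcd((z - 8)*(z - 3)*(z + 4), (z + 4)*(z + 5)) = z + 4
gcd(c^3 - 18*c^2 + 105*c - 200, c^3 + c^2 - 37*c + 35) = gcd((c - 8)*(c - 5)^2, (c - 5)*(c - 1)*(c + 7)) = c - 5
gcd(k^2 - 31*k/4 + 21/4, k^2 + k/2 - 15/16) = k - 3/4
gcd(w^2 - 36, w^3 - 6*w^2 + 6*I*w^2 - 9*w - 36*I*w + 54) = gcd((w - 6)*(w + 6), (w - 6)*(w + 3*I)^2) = w - 6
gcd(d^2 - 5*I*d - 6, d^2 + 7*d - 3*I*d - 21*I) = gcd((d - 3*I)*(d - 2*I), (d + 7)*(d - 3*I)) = d - 3*I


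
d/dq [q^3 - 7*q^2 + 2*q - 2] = 3*q^2 - 14*q + 2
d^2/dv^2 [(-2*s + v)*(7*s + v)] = 2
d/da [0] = 0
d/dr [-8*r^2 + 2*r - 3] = 2 - 16*r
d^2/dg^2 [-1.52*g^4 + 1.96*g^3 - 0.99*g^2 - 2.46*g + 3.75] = -18.24*g^2 + 11.76*g - 1.98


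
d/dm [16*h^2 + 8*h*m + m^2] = 8*h + 2*m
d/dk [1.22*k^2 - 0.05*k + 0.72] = 2.44*k - 0.05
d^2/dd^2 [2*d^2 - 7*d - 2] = 4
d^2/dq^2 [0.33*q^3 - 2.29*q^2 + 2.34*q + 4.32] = 1.98*q - 4.58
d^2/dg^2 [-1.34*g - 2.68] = 0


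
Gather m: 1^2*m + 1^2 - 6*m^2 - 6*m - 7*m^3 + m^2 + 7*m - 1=-7*m^3 - 5*m^2 + 2*m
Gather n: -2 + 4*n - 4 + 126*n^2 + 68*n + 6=126*n^2 + 72*n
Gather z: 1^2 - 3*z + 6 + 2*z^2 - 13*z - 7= 2*z^2 - 16*z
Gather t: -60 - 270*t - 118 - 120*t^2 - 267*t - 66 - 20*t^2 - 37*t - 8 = -140*t^2 - 574*t - 252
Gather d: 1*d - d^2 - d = -d^2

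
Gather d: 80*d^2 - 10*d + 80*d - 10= 80*d^2 + 70*d - 10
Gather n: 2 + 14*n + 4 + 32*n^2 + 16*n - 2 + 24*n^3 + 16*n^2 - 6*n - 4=24*n^3 + 48*n^2 + 24*n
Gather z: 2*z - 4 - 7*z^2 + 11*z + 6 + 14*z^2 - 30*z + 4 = 7*z^2 - 17*z + 6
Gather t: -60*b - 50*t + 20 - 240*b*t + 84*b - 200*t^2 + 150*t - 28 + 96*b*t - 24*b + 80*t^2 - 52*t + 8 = -120*t^2 + t*(48 - 144*b)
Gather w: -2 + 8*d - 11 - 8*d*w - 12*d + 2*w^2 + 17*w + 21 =-4*d + 2*w^2 + w*(17 - 8*d) + 8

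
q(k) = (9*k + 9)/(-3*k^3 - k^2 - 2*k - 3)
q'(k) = (9*k + 9)*(9*k^2 + 2*k + 2)/(-3*k^3 - k^2 - 2*k - 3)^2 + 9/(-3*k^3 - k^2 - 2*k - 3)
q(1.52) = -1.20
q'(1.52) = 1.17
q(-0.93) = 1.54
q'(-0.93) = 52.01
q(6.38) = -0.08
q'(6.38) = 0.03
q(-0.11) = -2.87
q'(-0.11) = -1.28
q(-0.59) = -2.38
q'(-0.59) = 0.26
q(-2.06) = -0.41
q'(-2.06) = -0.26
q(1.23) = -1.60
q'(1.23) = 1.58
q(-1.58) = -0.55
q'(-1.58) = -0.29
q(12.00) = -0.02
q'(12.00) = 0.00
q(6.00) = -0.09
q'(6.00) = 0.03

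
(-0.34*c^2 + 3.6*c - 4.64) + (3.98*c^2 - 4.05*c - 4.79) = 3.64*c^2 - 0.45*c - 9.43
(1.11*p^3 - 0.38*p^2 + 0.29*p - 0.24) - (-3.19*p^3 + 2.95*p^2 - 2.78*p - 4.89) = 4.3*p^3 - 3.33*p^2 + 3.07*p + 4.65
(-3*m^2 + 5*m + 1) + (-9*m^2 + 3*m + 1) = -12*m^2 + 8*m + 2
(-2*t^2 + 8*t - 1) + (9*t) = -2*t^2 + 17*t - 1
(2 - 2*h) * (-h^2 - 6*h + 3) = 2*h^3 + 10*h^2 - 18*h + 6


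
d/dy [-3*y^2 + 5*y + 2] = 5 - 6*y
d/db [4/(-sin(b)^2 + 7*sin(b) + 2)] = 4*(2*sin(b) - 7)*cos(b)/(7*sin(b) + cos(b)^2 + 1)^2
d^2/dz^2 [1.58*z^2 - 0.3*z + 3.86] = 3.16000000000000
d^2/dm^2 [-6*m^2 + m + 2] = -12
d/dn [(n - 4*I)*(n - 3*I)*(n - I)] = 3*n^2 - 16*I*n - 19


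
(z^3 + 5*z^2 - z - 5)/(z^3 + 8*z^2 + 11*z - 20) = (z + 1)/(z + 4)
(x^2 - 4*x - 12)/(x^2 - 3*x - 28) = (-x^2 + 4*x + 12)/(-x^2 + 3*x + 28)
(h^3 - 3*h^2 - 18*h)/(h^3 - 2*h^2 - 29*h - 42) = h*(h - 6)/(h^2 - 5*h - 14)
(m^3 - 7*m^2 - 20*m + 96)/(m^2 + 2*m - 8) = (m^2 - 11*m + 24)/(m - 2)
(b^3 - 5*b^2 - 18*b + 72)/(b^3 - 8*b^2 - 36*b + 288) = (b^2 + b - 12)/(b^2 - 2*b - 48)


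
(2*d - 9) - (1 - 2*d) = 4*d - 10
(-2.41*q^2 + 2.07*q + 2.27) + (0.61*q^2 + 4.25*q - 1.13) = -1.8*q^2 + 6.32*q + 1.14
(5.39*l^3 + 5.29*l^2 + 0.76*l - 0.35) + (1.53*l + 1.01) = 5.39*l^3 + 5.29*l^2 + 2.29*l + 0.66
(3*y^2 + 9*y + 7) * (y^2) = 3*y^4 + 9*y^3 + 7*y^2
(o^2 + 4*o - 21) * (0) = 0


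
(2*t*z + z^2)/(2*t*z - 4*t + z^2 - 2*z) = z/(z - 2)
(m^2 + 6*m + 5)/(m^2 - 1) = (m + 5)/(m - 1)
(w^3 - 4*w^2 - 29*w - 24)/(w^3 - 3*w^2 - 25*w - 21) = (w - 8)/(w - 7)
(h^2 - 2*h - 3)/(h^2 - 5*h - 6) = (h - 3)/(h - 6)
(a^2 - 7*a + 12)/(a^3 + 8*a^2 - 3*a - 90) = (a - 4)/(a^2 + 11*a + 30)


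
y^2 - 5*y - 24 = (y - 8)*(y + 3)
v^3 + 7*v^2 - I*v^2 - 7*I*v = v*(v + 7)*(v - I)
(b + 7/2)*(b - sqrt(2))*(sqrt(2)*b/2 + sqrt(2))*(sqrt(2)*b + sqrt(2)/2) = b^4 - sqrt(2)*b^3 + 6*b^3 - 6*sqrt(2)*b^2 + 39*b^2/4 - 39*sqrt(2)*b/4 + 7*b/2 - 7*sqrt(2)/2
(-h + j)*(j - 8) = -h*j + 8*h + j^2 - 8*j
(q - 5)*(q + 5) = q^2 - 25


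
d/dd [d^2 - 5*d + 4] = 2*d - 5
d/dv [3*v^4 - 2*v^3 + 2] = v^2*(12*v - 6)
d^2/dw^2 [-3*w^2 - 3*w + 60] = -6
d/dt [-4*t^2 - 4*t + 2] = -8*t - 4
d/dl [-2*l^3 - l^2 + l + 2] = -6*l^2 - 2*l + 1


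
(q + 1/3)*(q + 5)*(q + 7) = q^3 + 37*q^2/3 + 39*q + 35/3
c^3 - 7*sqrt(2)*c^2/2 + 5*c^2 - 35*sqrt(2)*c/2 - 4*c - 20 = (c + 5)*(c - 4*sqrt(2))*(c + sqrt(2)/2)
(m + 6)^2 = m^2 + 12*m + 36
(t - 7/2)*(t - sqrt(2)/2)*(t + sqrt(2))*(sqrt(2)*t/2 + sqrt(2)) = sqrt(2)*t^4/2 - 3*sqrt(2)*t^3/4 + t^3/2 - 4*sqrt(2)*t^2 - 3*t^2/4 - 7*t/2 + 3*sqrt(2)*t/4 + 7*sqrt(2)/2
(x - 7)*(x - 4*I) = x^2 - 7*x - 4*I*x + 28*I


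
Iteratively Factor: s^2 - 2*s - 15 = (s + 3)*(s - 5)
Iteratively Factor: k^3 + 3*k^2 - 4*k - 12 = (k + 2)*(k^2 + k - 6) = (k + 2)*(k + 3)*(k - 2)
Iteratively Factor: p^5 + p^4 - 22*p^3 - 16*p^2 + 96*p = (p + 4)*(p^4 - 3*p^3 - 10*p^2 + 24*p) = p*(p + 4)*(p^3 - 3*p^2 - 10*p + 24) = p*(p - 2)*(p + 4)*(p^2 - p - 12) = p*(p - 2)*(p + 3)*(p + 4)*(p - 4)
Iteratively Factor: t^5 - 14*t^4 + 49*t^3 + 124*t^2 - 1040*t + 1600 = (t - 4)*(t^4 - 10*t^3 + 9*t^2 + 160*t - 400) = (t - 4)*(t + 4)*(t^3 - 14*t^2 + 65*t - 100) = (t - 5)*(t - 4)*(t + 4)*(t^2 - 9*t + 20) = (t - 5)^2*(t - 4)*(t + 4)*(t - 4)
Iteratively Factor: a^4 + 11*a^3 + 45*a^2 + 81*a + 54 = (a + 2)*(a^3 + 9*a^2 + 27*a + 27) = (a + 2)*(a + 3)*(a^2 + 6*a + 9) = (a + 2)*(a + 3)^2*(a + 3)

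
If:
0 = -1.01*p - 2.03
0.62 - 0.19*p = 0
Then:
No Solution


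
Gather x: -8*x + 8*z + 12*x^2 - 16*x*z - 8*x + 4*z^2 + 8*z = 12*x^2 + x*(-16*z - 16) + 4*z^2 + 16*z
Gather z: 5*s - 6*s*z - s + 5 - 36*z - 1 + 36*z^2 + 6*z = 4*s + 36*z^2 + z*(-6*s - 30) + 4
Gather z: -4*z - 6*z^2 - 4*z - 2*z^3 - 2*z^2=-2*z^3 - 8*z^2 - 8*z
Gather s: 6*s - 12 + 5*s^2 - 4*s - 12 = 5*s^2 + 2*s - 24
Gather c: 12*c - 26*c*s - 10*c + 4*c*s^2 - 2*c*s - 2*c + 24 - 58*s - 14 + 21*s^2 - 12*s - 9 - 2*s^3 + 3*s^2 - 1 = c*(4*s^2 - 28*s) - 2*s^3 + 24*s^2 - 70*s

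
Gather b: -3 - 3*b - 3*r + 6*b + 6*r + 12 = 3*b + 3*r + 9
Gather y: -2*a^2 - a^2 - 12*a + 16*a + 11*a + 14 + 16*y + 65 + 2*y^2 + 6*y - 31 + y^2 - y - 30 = -3*a^2 + 15*a + 3*y^2 + 21*y + 18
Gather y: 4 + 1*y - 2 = y + 2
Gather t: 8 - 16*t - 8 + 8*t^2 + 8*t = 8*t^2 - 8*t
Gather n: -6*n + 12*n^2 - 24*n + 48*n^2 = 60*n^2 - 30*n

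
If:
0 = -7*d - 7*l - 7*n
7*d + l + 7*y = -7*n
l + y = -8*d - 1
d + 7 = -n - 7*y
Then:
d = 1/5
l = -7/5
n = 6/5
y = -6/5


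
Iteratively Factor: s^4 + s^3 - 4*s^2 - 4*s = (s + 2)*(s^3 - s^2 - 2*s) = s*(s + 2)*(s^2 - s - 2) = s*(s - 2)*(s + 2)*(s + 1)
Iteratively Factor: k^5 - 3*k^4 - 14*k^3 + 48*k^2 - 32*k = (k)*(k^4 - 3*k^3 - 14*k^2 + 48*k - 32) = k*(k + 4)*(k^3 - 7*k^2 + 14*k - 8) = k*(k - 2)*(k + 4)*(k^2 - 5*k + 4) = k*(k - 2)*(k - 1)*(k + 4)*(k - 4)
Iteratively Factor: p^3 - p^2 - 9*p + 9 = (p - 3)*(p^2 + 2*p - 3) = (p - 3)*(p - 1)*(p + 3)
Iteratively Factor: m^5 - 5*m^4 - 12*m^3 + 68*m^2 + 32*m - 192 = (m + 3)*(m^4 - 8*m^3 + 12*m^2 + 32*m - 64) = (m - 4)*(m + 3)*(m^3 - 4*m^2 - 4*m + 16) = (m - 4)*(m - 2)*(m + 3)*(m^2 - 2*m - 8) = (m - 4)*(m - 2)*(m + 2)*(m + 3)*(m - 4)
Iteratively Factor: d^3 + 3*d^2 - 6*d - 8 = (d + 1)*(d^2 + 2*d - 8) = (d - 2)*(d + 1)*(d + 4)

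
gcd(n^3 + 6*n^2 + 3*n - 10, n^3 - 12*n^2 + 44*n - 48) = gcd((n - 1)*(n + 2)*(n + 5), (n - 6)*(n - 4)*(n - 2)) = 1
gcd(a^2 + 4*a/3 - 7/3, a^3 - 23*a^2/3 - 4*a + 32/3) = a - 1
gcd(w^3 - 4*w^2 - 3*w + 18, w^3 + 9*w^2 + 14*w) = w + 2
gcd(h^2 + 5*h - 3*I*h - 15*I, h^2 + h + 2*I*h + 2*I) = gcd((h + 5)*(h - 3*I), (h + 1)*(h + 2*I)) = 1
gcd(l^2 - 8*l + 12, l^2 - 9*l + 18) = l - 6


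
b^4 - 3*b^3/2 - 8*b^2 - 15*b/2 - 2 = (b - 4)*(b + 1/2)*(b + 1)^2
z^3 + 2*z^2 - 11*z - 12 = (z - 3)*(z + 1)*(z + 4)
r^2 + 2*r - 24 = (r - 4)*(r + 6)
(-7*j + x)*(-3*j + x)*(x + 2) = 21*j^2*x + 42*j^2 - 10*j*x^2 - 20*j*x + x^3 + 2*x^2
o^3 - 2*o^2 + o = o*(o - 1)^2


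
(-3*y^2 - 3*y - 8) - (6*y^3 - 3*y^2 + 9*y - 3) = -6*y^3 - 12*y - 5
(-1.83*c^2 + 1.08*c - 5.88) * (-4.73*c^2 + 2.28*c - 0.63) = 8.6559*c^4 - 9.2808*c^3 + 31.4277*c^2 - 14.0868*c + 3.7044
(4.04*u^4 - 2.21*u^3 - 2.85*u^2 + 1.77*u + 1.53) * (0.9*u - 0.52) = 3.636*u^5 - 4.0898*u^4 - 1.4158*u^3 + 3.075*u^2 + 0.4566*u - 0.7956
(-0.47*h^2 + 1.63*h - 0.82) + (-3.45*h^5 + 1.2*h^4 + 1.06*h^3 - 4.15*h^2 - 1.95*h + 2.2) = -3.45*h^5 + 1.2*h^4 + 1.06*h^3 - 4.62*h^2 - 0.32*h + 1.38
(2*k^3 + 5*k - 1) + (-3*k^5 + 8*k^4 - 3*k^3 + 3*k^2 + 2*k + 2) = -3*k^5 + 8*k^4 - k^3 + 3*k^2 + 7*k + 1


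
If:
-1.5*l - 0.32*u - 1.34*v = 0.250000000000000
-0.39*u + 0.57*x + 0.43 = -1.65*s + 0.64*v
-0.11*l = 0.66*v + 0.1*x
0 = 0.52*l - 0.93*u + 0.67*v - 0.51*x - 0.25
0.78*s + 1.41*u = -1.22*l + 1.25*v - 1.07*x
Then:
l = 0.39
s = -1.28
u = -1.24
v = -0.33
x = 1.74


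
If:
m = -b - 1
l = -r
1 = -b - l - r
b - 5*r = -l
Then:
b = -1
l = 1/6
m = 0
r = -1/6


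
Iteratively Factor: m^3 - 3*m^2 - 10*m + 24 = (m - 4)*(m^2 + m - 6) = (m - 4)*(m + 3)*(m - 2)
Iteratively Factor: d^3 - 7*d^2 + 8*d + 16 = (d - 4)*(d^2 - 3*d - 4) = (d - 4)^2*(d + 1)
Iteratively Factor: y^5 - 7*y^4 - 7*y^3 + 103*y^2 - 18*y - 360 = (y - 5)*(y^4 - 2*y^3 - 17*y^2 + 18*y + 72) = (y - 5)*(y + 3)*(y^3 - 5*y^2 - 2*y + 24) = (y - 5)*(y - 4)*(y + 3)*(y^2 - y - 6) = (y - 5)*(y - 4)*(y - 3)*(y + 3)*(y + 2)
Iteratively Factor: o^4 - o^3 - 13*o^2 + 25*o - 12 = (o - 3)*(o^3 + 2*o^2 - 7*o + 4) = (o - 3)*(o - 1)*(o^2 + 3*o - 4) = (o - 3)*(o - 1)*(o + 4)*(o - 1)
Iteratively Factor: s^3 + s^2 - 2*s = (s)*(s^2 + s - 2) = s*(s + 2)*(s - 1)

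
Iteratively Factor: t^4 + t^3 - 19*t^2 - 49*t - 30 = (t + 2)*(t^3 - t^2 - 17*t - 15) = (t + 2)*(t + 3)*(t^2 - 4*t - 5) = (t + 1)*(t + 2)*(t + 3)*(t - 5)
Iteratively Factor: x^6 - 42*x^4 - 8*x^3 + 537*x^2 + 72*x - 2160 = (x - 3)*(x^5 + 3*x^4 - 33*x^3 - 107*x^2 + 216*x + 720) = (x - 3)*(x + 4)*(x^4 - x^3 - 29*x^2 + 9*x + 180) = (x - 3)^2*(x + 4)*(x^3 + 2*x^2 - 23*x - 60) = (x - 3)^2*(x + 3)*(x + 4)*(x^2 - x - 20) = (x - 5)*(x - 3)^2*(x + 3)*(x + 4)*(x + 4)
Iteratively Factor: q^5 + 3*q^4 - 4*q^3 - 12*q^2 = (q - 2)*(q^4 + 5*q^3 + 6*q^2) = q*(q - 2)*(q^3 + 5*q^2 + 6*q) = q*(q - 2)*(q + 2)*(q^2 + 3*q) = q^2*(q - 2)*(q + 2)*(q + 3)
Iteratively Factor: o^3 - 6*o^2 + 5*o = (o - 1)*(o^2 - 5*o) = (o - 5)*(o - 1)*(o)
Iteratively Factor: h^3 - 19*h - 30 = (h + 3)*(h^2 - 3*h - 10) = (h + 2)*(h + 3)*(h - 5)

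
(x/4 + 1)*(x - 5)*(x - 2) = x^3/4 - 3*x^2/4 - 9*x/2 + 10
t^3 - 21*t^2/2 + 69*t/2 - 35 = (t - 5)*(t - 7/2)*(t - 2)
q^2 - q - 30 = (q - 6)*(q + 5)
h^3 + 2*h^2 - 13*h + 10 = (h - 2)*(h - 1)*(h + 5)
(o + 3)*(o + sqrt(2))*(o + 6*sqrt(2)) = o^3 + 3*o^2 + 7*sqrt(2)*o^2 + 12*o + 21*sqrt(2)*o + 36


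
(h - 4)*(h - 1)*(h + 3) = h^3 - 2*h^2 - 11*h + 12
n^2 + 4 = (n - 2*I)*(n + 2*I)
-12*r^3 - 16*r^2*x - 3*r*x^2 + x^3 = (-6*r + x)*(r + x)*(2*r + x)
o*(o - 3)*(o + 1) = o^3 - 2*o^2 - 3*o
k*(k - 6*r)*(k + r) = k^3 - 5*k^2*r - 6*k*r^2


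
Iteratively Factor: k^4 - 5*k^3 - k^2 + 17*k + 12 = (k + 1)*(k^3 - 6*k^2 + 5*k + 12) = (k - 3)*(k + 1)*(k^2 - 3*k - 4) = (k - 3)*(k + 1)^2*(k - 4)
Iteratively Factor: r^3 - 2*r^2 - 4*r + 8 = (r + 2)*(r^2 - 4*r + 4) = (r - 2)*(r + 2)*(r - 2)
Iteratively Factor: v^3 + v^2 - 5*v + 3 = (v + 3)*(v^2 - 2*v + 1) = (v - 1)*(v + 3)*(v - 1)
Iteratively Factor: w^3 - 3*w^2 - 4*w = (w + 1)*(w^2 - 4*w) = (w - 4)*(w + 1)*(w)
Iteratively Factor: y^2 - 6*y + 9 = (y - 3)*(y - 3)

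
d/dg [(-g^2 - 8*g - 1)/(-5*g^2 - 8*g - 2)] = 2*(-16*g^2 - 3*g + 4)/(25*g^4 + 80*g^3 + 84*g^2 + 32*g + 4)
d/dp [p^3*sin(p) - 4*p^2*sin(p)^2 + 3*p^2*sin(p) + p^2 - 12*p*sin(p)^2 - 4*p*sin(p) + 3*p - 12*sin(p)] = p^3*cos(p) - 4*p^2*sin(2*p) + 3*sqrt(2)*p^2*sin(p + pi/4) + 6*p*sin(p) - 12*p*sin(2*p) - 4*p*cos(p) + 4*p*cos(2*p) - 2*p - 4*sin(p) - 12*cos(p) + 6*cos(2*p) - 3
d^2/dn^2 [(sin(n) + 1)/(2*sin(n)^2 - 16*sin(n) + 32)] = (-sin(n)^3 - 20*sin(n)^2 - 22*sin(n) + 22)/(2*(sin(n) - 4)^4)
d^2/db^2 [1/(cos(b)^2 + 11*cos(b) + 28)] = (-4*sin(b)^4 + 11*sin(b)^2 + 1397*cos(b)/4 - 33*cos(3*b)/4 + 179)/((cos(b) + 4)^3*(cos(b) + 7)^3)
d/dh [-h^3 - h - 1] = -3*h^2 - 1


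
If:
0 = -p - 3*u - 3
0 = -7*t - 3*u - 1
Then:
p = -3*u - 3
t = -3*u/7 - 1/7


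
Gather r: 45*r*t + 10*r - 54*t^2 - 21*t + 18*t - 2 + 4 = r*(45*t + 10) - 54*t^2 - 3*t + 2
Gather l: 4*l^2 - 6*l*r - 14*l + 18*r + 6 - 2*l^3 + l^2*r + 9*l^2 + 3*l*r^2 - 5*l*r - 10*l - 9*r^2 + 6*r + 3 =-2*l^3 + l^2*(r + 13) + l*(3*r^2 - 11*r - 24) - 9*r^2 + 24*r + 9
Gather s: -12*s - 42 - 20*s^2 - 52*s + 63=-20*s^2 - 64*s + 21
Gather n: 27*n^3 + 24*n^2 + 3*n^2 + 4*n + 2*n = 27*n^3 + 27*n^2 + 6*n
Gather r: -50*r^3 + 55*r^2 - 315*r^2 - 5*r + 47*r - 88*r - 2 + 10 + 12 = -50*r^3 - 260*r^2 - 46*r + 20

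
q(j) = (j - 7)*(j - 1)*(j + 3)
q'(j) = (j - 7)*(j - 1) + (j - 7)*(j + 3) + (j - 1)*(j + 3)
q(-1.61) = 31.24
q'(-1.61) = 6.88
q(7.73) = 52.72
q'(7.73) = 84.96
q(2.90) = -45.96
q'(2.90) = -20.77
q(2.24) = -30.93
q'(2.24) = -24.35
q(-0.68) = 29.93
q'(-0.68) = -8.81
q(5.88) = -48.53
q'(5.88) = 27.92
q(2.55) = -38.28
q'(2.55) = -22.99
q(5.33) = -60.24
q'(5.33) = 14.93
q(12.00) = 825.00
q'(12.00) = 295.00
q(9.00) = 192.00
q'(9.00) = 136.00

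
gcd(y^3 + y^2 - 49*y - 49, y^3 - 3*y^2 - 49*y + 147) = y^2 - 49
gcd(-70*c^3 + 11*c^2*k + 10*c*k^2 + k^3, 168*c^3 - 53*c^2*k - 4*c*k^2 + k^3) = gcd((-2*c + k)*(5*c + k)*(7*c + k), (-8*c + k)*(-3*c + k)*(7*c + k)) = 7*c + k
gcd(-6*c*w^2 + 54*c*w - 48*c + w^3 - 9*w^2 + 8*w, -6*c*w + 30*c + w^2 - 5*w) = -6*c + w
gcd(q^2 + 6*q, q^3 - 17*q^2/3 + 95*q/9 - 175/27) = 1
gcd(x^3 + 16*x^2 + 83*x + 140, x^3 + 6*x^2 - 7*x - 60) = x^2 + 9*x + 20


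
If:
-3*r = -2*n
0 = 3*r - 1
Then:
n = 1/2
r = 1/3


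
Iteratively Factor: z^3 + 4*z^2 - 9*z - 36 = (z + 3)*(z^2 + z - 12) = (z + 3)*(z + 4)*(z - 3)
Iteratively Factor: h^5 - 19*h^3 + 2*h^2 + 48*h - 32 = (h + 4)*(h^4 - 4*h^3 - 3*h^2 + 14*h - 8) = (h - 1)*(h + 4)*(h^3 - 3*h^2 - 6*h + 8) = (h - 4)*(h - 1)*(h + 4)*(h^2 + h - 2) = (h - 4)*(h - 1)^2*(h + 4)*(h + 2)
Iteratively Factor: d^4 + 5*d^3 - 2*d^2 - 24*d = (d - 2)*(d^3 + 7*d^2 + 12*d) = (d - 2)*(d + 3)*(d^2 + 4*d) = d*(d - 2)*(d + 3)*(d + 4)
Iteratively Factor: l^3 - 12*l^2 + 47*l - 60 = (l - 3)*(l^2 - 9*l + 20) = (l - 5)*(l - 3)*(l - 4)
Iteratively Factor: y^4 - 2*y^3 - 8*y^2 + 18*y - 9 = (y - 3)*(y^3 + y^2 - 5*y + 3) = (y - 3)*(y - 1)*(y^2 + 2*y - 3) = (y - 3)*(y - 1)^2*(y + 3)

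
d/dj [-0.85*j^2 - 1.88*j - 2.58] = -1.7*j - 1.88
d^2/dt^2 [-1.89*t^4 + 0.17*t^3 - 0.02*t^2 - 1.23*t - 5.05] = -22.68*t^2 + 1.02*t - 0.04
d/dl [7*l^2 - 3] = 14*l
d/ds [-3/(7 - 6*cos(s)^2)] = 18*sin(2*s)/(4 - 3*cos(2*s))^2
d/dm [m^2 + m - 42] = 2*m + 1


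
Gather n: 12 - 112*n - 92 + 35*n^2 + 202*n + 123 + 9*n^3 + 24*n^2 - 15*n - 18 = 9*n^3 + 59*n^2 + 75*n + 25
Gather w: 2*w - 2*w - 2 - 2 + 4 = 0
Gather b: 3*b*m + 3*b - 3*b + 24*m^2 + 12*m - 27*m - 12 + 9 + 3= 3*b*m + 24*m^2 - 15*m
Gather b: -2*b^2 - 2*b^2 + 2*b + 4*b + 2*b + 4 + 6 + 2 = -4*b^2 + 8*b + 12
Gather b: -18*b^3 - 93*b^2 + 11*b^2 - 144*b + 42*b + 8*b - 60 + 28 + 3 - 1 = -18*b^3 - 82*b^2 - 94*b - 30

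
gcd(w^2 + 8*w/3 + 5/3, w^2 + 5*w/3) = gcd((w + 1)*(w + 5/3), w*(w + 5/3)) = w + 5/3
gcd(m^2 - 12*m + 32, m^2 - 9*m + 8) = m - 8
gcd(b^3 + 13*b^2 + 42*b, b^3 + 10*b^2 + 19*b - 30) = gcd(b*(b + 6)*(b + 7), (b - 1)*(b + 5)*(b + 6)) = b + 6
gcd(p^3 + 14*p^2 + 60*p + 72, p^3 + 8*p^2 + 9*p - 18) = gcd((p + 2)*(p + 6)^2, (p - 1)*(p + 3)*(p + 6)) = p + 6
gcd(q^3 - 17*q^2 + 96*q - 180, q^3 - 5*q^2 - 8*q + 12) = q - 6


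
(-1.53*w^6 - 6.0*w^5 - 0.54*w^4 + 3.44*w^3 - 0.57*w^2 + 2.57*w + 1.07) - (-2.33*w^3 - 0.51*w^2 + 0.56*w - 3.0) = -1.53*w^6 - 6.0*w^5 - 0.54*w^4 + 5.77*w^3 - 0.0599999999999999*w^2 + 2.01*w + 4.07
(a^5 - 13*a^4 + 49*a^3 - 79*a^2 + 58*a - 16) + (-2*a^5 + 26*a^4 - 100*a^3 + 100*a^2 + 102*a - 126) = -a^5 + 13*a^4 - 51*a^3 + 21*a^2 + 160*a - 142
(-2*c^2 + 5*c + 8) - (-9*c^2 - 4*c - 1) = 7*c^2 + 9*c + 9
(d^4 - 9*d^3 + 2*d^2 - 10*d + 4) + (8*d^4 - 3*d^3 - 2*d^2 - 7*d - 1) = 9*d^4 - 12*d^3 - 17*d + 3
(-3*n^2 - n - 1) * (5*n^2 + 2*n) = -15*n^4 - 11*n^3 - 7*n^2 - 2*n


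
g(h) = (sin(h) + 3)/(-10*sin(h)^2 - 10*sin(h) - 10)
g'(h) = (20*sin(h)*cos(h) + 10*cos(h))*(sin(h) + 3)/(-10*sin(h)^2 - 10*sin(h) - 10)^2 + cos(h)/(-10*sin(h)^2 - 10*sin(h) - 10) = (sin(h)^2 + 6*sin(h) + 2)*cos(h)/(10*(sin(h)^2 + sin(h) + 1)^2)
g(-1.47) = -0.20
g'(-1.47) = -0.03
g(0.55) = -0.20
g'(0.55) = 0.14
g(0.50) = -0.20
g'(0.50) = 0.15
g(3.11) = -0.29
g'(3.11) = -0.21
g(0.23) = -0.25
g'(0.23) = 0.20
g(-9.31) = -0.32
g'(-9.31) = -0.16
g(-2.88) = -0.34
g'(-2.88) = -0.08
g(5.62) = -0.31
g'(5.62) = -0.18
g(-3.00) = -0.33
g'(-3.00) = -0.15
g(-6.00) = -0.24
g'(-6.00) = 0.20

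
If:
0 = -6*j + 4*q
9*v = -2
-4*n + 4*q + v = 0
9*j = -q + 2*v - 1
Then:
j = -26/189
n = -11/42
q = -13/63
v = -2/9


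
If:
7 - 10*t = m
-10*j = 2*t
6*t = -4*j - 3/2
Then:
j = 3/52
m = 257/26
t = -15/52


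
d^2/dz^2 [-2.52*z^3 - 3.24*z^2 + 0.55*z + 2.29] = -15.12*z - 6.48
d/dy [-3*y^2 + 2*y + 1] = 2 - 6*y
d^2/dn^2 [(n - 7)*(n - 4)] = 2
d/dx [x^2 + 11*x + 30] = 2*x + 11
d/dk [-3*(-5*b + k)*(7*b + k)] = -6*b - 6*k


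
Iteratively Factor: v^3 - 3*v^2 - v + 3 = (v - 1)*(v^2 - 2*v - 3) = (v - 3)*(v - 1)*(v + 1)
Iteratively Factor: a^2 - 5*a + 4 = (a - 1)*(a - 4)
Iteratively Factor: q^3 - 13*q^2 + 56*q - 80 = (q - 5)*(q^2 - 8*q + 16) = (q - 5)*(q - 4)*(q - 4)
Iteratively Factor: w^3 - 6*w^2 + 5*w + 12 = (w - 3)*(w^2 - 3*w - 4) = (w - 4)*(w - 3)*(w + 1)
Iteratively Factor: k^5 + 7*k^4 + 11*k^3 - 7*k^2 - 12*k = (k + 1)*(k^4 + 6*k^3 + 5*k^2 - 12*k) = (k - 1)*(k + 1)*(k^3 + 7*k^2 + 12*k) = (k - 1)*(k + 1)*(k + 3)*(k^2 + 4*k) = (k - 1)*(k + 1)*(k + 3)*(k + 4)*(k)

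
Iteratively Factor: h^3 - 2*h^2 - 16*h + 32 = (h + 4)*(h^2 - 6*h + 8) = (h - 4)*(h + 4)*(h - 2)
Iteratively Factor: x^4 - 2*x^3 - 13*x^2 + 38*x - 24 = (x - 3)*(x^3 + x^2 - 10*x + 8) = (x - 3)*(x - 1)*(x^2 + 2*x - 8) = (x - 3)*(x - 1)*(x + 4)*(x - 2)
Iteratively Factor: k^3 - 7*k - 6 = (k - 3)*(k^2 + 3*k + 2) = (k - 3)*(k + 1)*(k + 2)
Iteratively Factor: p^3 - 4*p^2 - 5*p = (p - 5)*(p^2 + p) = (p - 5)*(p + 1)*(p)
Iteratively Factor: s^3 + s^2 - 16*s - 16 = (s + 1)*(s^2 - 16) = (s + 1)*(s + 4)*(s - 4)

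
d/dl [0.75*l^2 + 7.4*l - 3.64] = 1.5*l + 7.4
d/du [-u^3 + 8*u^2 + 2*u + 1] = -3*u^2 + 16*u + 2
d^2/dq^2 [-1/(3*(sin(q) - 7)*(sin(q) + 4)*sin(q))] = (9*sin(q)^3 - 33*sin(q)^2 - 32*sin(q) + 300 + 898/sin(q) - 504/sin(q)^2 - 1568/sin(q)^3)/(3*(sin(q) - 7)^3*(sin(q) + 4)^3)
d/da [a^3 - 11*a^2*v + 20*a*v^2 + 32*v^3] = 3*a^2 - 22*a*v + 20*v^2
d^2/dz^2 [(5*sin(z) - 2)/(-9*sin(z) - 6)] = 16*(-3*sin(z)^2 + 2*sin(z) + 6)/(3*(3*sin(z) + 2)^3)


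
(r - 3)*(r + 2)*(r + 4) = r^3 + 3*r^2 - 10*r - 24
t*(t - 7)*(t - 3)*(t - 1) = t^4 - 11*t^3 + 31*t^2 - 21*t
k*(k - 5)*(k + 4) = k^3 - k^2 - 20*k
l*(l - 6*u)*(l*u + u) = l^3*u - 6*l^2*u^2 + l^2*u - 6*l*u^2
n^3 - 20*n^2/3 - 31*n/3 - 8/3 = (n - 8)*(n + 1/3)*(n + 1)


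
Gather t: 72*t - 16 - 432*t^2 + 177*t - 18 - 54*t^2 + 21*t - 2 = -486*t^2 + 270*t - 36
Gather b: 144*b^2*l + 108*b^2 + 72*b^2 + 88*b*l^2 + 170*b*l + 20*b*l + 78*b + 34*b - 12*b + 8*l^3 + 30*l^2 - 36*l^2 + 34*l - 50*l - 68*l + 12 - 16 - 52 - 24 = b^2*(144*l + 180) + b*(88*l^2 + 190*l + 100) + 8*l^3 - 6*l^2 - 84*l - 80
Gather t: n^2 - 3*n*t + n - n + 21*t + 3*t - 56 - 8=n^2 + t*(24 - 3*n) - 64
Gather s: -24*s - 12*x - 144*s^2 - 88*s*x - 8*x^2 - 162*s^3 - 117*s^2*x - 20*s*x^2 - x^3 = -162*s^3 + s^2*(-117*x - 144) + s*(-20*x^2 - 88*x - 24) - x^3 - 8*x^2 - 12*x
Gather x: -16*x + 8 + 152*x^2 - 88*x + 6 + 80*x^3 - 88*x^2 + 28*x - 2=80*x^3 + 64*x^2 - 76*x + 12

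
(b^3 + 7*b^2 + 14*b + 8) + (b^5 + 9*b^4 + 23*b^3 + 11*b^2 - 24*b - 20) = b^5 + 9*b^4 + 24*b^3 + 18*b^2 - 10*b - 12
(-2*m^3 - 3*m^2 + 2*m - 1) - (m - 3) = -2*m^3 - 3*m^2 + m + 2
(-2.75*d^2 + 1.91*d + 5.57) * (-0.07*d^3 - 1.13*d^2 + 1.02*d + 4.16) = 0.1925*d^5 + 2.9738*d^4 - 5.3532*d^3 - 15.7859*d^2 + 13.627*d + 23.1712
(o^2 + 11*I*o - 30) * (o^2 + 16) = o^4 + 11*I*o^3 - 14*o^2 + 176*I*o - 480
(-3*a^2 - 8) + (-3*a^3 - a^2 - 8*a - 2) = -3*a^3 - 4*a^2 - 8*a - 10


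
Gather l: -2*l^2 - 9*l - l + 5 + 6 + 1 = -2*l^2 - 10*l + 12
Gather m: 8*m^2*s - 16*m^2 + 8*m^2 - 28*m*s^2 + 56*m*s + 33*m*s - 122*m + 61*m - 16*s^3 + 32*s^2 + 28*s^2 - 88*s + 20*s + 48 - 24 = m^2*(8*s - 8) + m*(-28*s^2 + 89*s - 61) - 16*s^3 + 60*s^2 - 68*s + 24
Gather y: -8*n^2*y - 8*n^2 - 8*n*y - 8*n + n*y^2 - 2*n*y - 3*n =-8*n^2 + n*y^2 - 11*n + y*(-8*n^2 - 10*n)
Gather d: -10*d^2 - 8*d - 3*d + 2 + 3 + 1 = -10*d^2 - 11*d + 6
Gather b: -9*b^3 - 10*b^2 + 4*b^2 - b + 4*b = -9*b^3 - 6*b^2 + 3*b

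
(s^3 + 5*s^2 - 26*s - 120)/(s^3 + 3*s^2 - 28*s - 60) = (s + 4)/(s + 2)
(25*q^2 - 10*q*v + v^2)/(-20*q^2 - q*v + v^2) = (-5*q + v)/(4*q + v)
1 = 1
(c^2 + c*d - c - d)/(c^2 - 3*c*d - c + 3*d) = (c + d)/(c - 3*d)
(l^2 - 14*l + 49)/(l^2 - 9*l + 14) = (l - 7)/(l - 2)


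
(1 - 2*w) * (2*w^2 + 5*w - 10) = -4*w^3 - 8*w^2 + 25*w - 10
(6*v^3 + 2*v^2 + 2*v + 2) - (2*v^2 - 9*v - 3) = 6*v^3 + 11*v + 5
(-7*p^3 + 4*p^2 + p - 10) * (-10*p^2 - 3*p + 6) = 70*p^5 - 19*p^4 - 64*p^3 + 121*p^2 + 36*p - 60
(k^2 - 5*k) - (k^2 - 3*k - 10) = 10 - 2*k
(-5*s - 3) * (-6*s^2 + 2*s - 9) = 30*s^3 + 8*s^2 + 39*s + 27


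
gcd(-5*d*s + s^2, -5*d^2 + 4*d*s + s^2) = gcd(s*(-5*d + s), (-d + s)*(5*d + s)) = 1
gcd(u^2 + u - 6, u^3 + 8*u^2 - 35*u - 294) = 1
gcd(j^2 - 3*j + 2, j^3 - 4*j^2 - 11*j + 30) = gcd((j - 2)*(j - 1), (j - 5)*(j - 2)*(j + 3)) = j - 2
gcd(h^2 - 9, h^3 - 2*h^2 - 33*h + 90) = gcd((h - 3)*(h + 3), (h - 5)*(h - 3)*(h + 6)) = h - 3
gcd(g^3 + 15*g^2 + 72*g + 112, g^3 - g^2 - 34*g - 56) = g + 4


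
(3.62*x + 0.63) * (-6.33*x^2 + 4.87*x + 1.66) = -22.9146*x^3 + 13.6415*x^2 + 9.0773*x + 1.0458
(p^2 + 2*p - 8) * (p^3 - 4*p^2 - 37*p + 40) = p^5 - 2*p^4 - 53*p^3 - 2*p^2 + 376*p - 320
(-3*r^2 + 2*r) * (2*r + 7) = -6*r^3 - 17*r^2 + 14*r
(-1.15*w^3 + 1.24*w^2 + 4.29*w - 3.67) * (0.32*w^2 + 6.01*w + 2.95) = -0.368*w^5 - 6.5147*w^4 + 5.4327*w^3 + 28.2665*w^2 - 9.4012*w - 10.8265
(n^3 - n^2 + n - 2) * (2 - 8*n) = -8*n^4 + 10*n^3 - 10*n^2 + 18*n - 4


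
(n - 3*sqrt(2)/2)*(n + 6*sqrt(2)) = n^2 + 9*sqrt(2)*n/2 - 18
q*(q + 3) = q^2 + 3*q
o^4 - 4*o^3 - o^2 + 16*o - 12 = (o - 3)*(o - 2)*(o - 1)*(o + 2)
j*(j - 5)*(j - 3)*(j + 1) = j^4 - 7*j^3 + 7*j^2 + 15*j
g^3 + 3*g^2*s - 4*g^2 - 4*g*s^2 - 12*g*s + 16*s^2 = (g - 4)*(g - s)*(g + 4*s)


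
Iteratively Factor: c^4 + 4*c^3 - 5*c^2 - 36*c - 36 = (c + 2)*(c^3 + 2*c^2 - 9*c - 18) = (c + 2)*(c + 3)*(c^2 - c - 6) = (c + 2)^2*(c + 3)*(c - 3)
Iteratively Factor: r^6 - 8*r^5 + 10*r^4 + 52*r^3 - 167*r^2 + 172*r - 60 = (r - 1)*(r^5 - 7*r^4 + 3*r^3 + 55*r^2 - 112*r + 60) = (r - 1)^2*(r^4 - 6*r^3 - 3*r^2 + 52*r - 60) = (r - 2)*(r - 1)^2*(r^3 - 4*r^2 - 11*r + 30) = (r - 2)^2*(r - 1)^2*(r^2 - 2*r - 15) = (r - 5)*(r - 2)^2*(r - 1)^2*(r + 3)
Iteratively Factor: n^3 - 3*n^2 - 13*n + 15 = (n - 1)*(n^2 - 2*n - 15) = (n - 1)*(n + 3)*(n - 5)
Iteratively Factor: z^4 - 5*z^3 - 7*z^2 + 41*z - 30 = (z + 3)*(z^3 - 8*z^2 + 17*z - 10) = (z - 2)*(z + 3)*(z^2 - 6*z + 5) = (z - 5)*(z - 2)*(z + 3)*(z - 1)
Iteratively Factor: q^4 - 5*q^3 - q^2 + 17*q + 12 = (q + 1)*(q^3 - 6*q^2 + 5*q + 12) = (q - 3)*(q + 1)*(q^2 - 3*q - 4) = (q - 4)*(q - 3)*(q + 1)*(q + 1)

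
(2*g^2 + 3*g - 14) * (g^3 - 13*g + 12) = 2*g^5 + 3*g^4 - 40*g^3 - 15*g^2 + 218*g - 168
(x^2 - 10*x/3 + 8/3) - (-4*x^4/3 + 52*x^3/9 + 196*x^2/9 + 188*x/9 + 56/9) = 4*x^4/3 - 52*x^3/9 - 187*x^2/9 - 218*x/9 - 32/9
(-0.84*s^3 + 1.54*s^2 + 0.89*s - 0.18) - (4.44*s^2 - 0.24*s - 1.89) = -0.84*s^3 - 2.9*s^2 + 1.13*s + 1.71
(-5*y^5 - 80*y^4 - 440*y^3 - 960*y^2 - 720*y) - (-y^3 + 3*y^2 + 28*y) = -5*y^5 - 80*y^4 - 439*y^3 - 963*y^2 - 748*y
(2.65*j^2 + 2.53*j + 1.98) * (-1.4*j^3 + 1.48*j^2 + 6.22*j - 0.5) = -3.71*j^5 + 0.38*j^4 + 17.4554*j^3 + 17.342*j^2 + 11.0506*j - 0.99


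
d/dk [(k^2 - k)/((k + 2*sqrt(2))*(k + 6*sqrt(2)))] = (k^2 + 8*sqrt(2)*k^2 + 48*k - 24)/(k^4 + 16*sqrt(2)*k^3 + 176*k^2 + 384*sqrt(2)*k + 576)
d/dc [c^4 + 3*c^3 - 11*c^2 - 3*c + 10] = 4*c^3 + 9*c^2 - 22*c - 3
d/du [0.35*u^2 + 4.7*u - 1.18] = 0.7*u + 4.7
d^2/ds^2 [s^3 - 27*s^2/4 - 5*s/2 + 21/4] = 6*s - 27/2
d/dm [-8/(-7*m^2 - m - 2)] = 8*(-14*m - 1)/(7*m^2 + m + 2)^2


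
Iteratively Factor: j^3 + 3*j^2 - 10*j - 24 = (j + 2)*(j^2 + j - 12) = (j - 3)*(j + 2)*(j + 4)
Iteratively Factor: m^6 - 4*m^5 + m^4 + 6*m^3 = (m - 2)*(m^5 - 2*m^4 - 3*m^3) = (m - 2)*(m + 1)*(m^4 - 3*m^3) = m*(m - 2)*(m + 1)*(m^3 - 3*m^2) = m^2*(m - 2)*(m + 1)*(m^2 - 3*m) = m^3*(m - 2)*(m + 1)*(m - 3)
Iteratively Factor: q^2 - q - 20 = (q - 5)*(q + 4)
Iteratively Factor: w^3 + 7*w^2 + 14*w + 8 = (w + 2)*(w^2 + 5*w + 4) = (w + 1)*(w + 2)*(w + 4)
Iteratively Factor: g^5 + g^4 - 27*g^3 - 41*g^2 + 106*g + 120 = (g - 5)*(g^4 + 6*g^3 + 3*g^2 - 26*g - 24) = (g - 5)*(g - 2)*(g^3 + 8*g^2 + 19*g + 12) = (g - 5)*(g - 2)*(g + 3)*(g^2 + 5*g + 4) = (g - 5)*(g - 2)*(g + 1)*(g + 3)*(g + 4)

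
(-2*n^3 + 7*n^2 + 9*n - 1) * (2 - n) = 2*n^4 - 11*n^3 + 5*n^2 + 19*n - 2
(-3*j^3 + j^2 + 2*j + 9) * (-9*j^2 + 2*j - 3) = 27*j^5 - 15*j^4 - 7*j^3 - 80*j^2 + 12*j - 27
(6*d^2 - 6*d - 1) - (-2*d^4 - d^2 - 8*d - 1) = 2*d^4 + 7*d^2 + 2*d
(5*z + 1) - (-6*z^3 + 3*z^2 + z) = 6*z^3 - 3*z^2 + 4*z + 1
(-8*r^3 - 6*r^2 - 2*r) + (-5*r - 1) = -8*r^3 - 6*r^2 - 7*r - 1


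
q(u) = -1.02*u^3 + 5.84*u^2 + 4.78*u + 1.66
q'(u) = -3.06*u^2 + 11.68*u + 4.78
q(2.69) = 36.92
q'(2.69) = 14.06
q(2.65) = 36.36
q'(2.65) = 14.24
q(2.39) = 32.52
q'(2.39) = 15.22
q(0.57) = 6.09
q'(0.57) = 10.44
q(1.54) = 19.15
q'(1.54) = 15.51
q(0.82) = 8.94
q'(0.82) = 12.30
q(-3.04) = 69.76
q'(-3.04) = -59.01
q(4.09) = 49.12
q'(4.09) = 1.36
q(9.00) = -225.86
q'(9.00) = -137.96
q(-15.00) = 4686.46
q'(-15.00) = -858.92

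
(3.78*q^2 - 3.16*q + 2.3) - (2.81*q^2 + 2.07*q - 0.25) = 0.97*q^2 - 5.23*q + 2.55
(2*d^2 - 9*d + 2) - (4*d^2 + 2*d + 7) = -2*d^2 - 11*d - 5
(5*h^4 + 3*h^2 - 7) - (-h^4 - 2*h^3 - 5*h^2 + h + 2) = 6*h^4 + 2*h^3 + 8*h^2 - h - 9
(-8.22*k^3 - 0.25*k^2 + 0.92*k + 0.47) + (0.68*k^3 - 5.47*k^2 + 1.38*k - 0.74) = -7.54*k^3 - 5.72*k^2 + 2.3*k - 0.27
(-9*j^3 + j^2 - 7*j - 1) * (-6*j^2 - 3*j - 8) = 54*j^5 + 21*j^4 + 111*j^3 + 19*j^2 + 59*j + 8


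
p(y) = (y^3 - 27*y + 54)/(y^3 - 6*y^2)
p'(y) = (-3*y^2 + 12*y)*(y^3 - 27*y + 54)/(y^3 - 6*y^2)^2 + (3*y^2 - 27)/(y^3 - 6*y^2)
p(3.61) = -0.11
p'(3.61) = -0.37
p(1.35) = -2.36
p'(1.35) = 5.53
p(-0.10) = -929.49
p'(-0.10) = -18300.08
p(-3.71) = -0.77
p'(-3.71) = -0.60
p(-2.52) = -1.96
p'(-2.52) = -1.64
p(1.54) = -1.52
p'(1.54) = 3.51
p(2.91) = -0.00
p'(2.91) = 0.06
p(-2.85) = -1.50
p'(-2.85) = -1.19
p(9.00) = 2.22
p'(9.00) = -0.35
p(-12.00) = 0.52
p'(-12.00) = -0.04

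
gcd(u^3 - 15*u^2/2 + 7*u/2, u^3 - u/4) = u^2 - u/2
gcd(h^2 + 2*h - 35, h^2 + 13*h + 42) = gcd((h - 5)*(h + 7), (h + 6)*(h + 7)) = h + 7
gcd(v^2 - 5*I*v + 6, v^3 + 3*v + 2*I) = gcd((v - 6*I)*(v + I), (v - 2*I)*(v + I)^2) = v + I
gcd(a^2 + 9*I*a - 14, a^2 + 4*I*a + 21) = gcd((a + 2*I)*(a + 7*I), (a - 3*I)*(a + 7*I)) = a + 7*I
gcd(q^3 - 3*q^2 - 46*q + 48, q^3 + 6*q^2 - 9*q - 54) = q + 6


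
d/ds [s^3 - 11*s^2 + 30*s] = 3*s^2 - 22*s + 30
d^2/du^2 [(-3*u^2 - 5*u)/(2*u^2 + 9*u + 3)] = 4*(17*u^3 + 27*u^2 + 45*u + 54)/(8*u^6 + 108*u^5 + 522*u^4 + 1053*u^3 + 783*u^2 + 243*u + 27)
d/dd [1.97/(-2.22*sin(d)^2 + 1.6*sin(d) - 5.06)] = (8.7468*sin(d) - 3.152)*cos(d)/(2.22*sin(d)^2 - 1.6*sin(d) + 5.06)^2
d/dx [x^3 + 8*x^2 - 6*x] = 3*x^2 + 16*x - 6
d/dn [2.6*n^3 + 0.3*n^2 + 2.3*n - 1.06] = 7.8*n^2 + 0.6*n + 2.3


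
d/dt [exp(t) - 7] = exp(t)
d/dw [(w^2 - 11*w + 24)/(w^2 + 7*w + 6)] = 18*(w^2 - 2*w - 13)/(w^4 + 14*w^3 + 61*w^2 + 84*w + 36)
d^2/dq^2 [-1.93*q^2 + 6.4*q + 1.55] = -3.86000000000000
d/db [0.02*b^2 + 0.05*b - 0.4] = 0.04*b + 0.05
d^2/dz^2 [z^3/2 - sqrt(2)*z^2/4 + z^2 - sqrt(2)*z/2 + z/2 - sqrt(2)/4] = 3*z - sqrt(2)/2 + 2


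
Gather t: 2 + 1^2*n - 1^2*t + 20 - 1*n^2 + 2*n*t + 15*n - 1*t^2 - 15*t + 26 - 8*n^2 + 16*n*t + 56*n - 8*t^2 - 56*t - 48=-9*n^2 + 72*n - 9*t^2 + t*(18*n - 72)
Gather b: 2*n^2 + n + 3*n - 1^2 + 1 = 2*n^2 + 4*n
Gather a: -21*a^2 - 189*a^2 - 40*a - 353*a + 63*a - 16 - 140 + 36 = -210*a^2 - 330*a - 120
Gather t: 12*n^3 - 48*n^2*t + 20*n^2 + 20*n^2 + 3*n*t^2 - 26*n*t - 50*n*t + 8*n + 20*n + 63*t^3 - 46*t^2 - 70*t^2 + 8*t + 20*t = 12*n^3 + 40*n^2 + 28*n + 63*t^3 + t^2*(3*n - 116) + t*(-48*n^2 - 76*n + 28)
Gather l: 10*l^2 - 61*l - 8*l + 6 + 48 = 10*l^2 - 69*l + 54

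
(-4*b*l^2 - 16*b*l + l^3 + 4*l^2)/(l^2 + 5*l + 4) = l*(-4*b + l)/(l + 1)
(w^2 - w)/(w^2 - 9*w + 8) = w/(w - 8)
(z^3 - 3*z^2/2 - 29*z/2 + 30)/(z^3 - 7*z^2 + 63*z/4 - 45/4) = 2*(z + 4)/(2*z - 3)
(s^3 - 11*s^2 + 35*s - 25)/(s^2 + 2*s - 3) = (s^2 - 10*s + 25)/(s + 3)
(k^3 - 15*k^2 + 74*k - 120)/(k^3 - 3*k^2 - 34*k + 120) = (k - 6)/(k + 6)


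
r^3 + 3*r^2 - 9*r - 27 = (r - 3)*(r + 3)^2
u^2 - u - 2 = (u - 2)*(u + 1)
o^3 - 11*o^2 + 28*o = o*(o - 7)*(o - 4)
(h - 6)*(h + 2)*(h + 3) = h^3 - h^2 - 24*h - 36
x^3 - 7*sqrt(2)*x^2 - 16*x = x*(x - 8*sqrt(2))*(x + sqrt(2))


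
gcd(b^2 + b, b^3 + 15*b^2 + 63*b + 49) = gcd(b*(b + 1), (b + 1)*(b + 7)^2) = b + 1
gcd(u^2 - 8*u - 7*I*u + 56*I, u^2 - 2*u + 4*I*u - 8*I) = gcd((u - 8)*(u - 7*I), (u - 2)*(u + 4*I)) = 1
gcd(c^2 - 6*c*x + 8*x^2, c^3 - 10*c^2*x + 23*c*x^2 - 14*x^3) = -c + 2*x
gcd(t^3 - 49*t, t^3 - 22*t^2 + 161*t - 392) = t - 7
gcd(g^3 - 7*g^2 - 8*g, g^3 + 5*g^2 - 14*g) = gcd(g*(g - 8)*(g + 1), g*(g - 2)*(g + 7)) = g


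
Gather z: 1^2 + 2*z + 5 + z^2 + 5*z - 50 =z^2 + 7*z - 44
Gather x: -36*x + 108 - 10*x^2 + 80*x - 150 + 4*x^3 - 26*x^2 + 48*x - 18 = 4*x^3 - 36*x^2 + 92*x - 60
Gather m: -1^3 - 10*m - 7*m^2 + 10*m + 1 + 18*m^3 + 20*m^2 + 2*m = 18*m^3 + 13*m^2 + 2*m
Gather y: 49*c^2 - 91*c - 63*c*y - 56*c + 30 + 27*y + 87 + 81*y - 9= 49*c^2 - 147*c + y*(108 - 63*c) + 108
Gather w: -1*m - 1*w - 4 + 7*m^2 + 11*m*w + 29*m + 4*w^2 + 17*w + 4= 7*m^2 + 28*m + 4*w^2 + w*(11*m + 16)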